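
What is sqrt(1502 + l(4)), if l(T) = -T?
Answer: sqrt(1498) ≈ 38.704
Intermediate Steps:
sqrt(1502 + l(4)) = sqrt(1502 - 1*4) = sqrt(1502 - 4) = sqrt(1498)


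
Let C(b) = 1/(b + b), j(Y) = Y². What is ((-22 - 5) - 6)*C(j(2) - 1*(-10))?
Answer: -33/28 ≈ -1.1786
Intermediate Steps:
C(b) = 1/(2*b)
((-22 - 5) - 6)*C(j(2) - 1*(-10)) = ((-22 - 5) - 6)*(1/(2*(2² - 1*(-10)))) = (-27 - 6)*(1/(2*(4 + 10))) = -33/(2*14) = -33*1/28 = -33/28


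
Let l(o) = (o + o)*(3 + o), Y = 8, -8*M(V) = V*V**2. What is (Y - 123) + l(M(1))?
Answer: -3703/32 ≈ -115.72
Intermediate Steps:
M(V) = -V**3/8 (M(V) = -V*V**2/8 = -V**3/8)
l(o) = 2*o*(3 + o) (l(o) = (2*o)*(3 + o) = 2*o*(3 + o))
(Y - 123) + l(M(1)) = (8 - 123) + 2*(-1/8*1**3)*(3 - 1/8*1**3) = -115 + 2*(-1/8*1)*(3 - 1/8*1) = -115 + 2*(-1/8)*(3 - 1/8) = -115 + 2*(-1/8)*(23/8) = -115 - 23/32 = -3703/32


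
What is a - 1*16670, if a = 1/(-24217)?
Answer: -403697391/24217 ≈ -16670.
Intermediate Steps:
a = -1/24217 ≈ -4.1293e-5
a - 1*16670 = -1/24217 - 1*16670 = -1/24217 - 16670 = -403697391/24217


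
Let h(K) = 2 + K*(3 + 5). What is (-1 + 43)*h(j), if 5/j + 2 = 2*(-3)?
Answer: -126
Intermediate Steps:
j = -5/8 (j = 5/(-2 + 2*(-3)) = 5/(-2 - 6) = 5/(-8) = 5*(-⅛) = -5/8 ≈ -0.62500)
h(K) = 2 + 8*K (h(K) = 2 + K*8 = 2 + 8*K)
(-1 + 43)*h(j) = (-1 + 43)*(2 + 8*(-5/8)) = 42*(2 - 5) = 42*(-3) = -126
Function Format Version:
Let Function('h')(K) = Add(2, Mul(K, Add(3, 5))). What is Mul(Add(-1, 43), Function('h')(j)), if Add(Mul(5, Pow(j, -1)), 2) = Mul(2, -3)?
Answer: -126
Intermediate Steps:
j = Rational(-5, 8) (j = Mul(5, Pow(Add(-2, Mul(2, -3)), -1)) = Mul(5, Pow(Add(-2, -6), -1)) = Mul(5, Pow(-8, -1)) = Mul(5, Rational(-1, 8)) = Rational(-5, 8) ≈ -0.62500)
Function('h')(K) = Add(2, Mul(8, K)) (Function('h')(K) = Add(2, Mul(K, 8)) = Add(2, Mul(8, K)))
Mul(Add(-1, 43), Function('h')(j)) = Mul(Add(-1, 43), Add(2, Mul(8, Rational(-5, 8)))) = Mul(42, Add(2, -5)) = Mul(42, -3) = -126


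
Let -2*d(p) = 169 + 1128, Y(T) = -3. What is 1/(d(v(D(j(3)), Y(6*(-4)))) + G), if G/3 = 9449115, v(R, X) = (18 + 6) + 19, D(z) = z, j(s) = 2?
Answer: 2/56693393 ≈ 3.5277e-8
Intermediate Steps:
v(R, X) = 43 (v(R, X) = 24 + 19 = 43)
G = 28347345 (G = 3*9449115 = 28347345)
d(p) = -1297/2 (d(p) = -(169 + 1128)/2 = -1/2*1297 = -1297/2)
1/(d(v(D(j(3)), Y(6*(-4)))) + G) = 1/(-1297/2 + 28347345) = 1/(56693393/2) = 2/56693393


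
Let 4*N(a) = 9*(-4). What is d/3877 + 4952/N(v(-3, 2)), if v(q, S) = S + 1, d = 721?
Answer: -19192415/34893 ≈ -550.04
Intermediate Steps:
v(q, S) = 1 + S
N(a) = -9 (N(a) = (9*(-4))/4 = (¼)*(-36) = -9)
d/3877 + 4952/N(v(-3, 2)) = 721/3877 + 4952/(-9) = 721*(1/3877) + 4952*(-⅑) = 721/3877 - 4952/9 = -19192415/34893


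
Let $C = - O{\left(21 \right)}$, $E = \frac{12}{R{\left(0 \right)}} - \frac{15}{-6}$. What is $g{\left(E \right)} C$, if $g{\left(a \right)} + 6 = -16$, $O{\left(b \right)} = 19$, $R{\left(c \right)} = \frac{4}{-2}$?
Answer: $418$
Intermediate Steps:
$R{\left(c \right)} = -2$ ($R{\left(c \right)} = 4 \left(- \frac{1}{2}\right) = -2$)
$E = - \frac{7}{2}$ ($E = \frac{12}{-2} - \frac{15}{-6} = 12 \left(- \frac{1}{2}\right) - - \frac{5}{2} = -6 + \frac{5}{2} = - \frac{7}{2} \approx -3.5$)
$g{\left(a \right)} = -22$ ($g{\left(a \right)} = -6 - 16 = -22$)
$C = -19$ ($C = \left(-1\right) 19 = -19$)
$g{\left(E \right)} C = \left(-22\right) \left(-19\right) = 418$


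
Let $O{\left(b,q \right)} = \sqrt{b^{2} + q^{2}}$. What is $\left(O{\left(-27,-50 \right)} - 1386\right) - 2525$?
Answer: $-3911 + \sqrt{3229} \approx -3854.2$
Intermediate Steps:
$\left(O{\left(-27,-50 \right)} - 1386\right) - 2525 = \left(\sqrt{\left(-27\right)^{2} + \left(-50\right)^{2}} - 1386\right) - 2525 = \left(\sqrt{729 + 2500} - 1386\right) - 2525 = \left(\sqrt{3229} - 1386\right) - 2525 = \left(-1386 + \sqrt{3229}\right) - 2525 = -3911 + \sqrt{3229}$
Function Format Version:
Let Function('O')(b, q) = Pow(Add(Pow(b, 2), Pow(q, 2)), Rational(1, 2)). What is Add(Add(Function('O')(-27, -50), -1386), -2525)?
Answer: Add(-3911, Pow(3229, Rational(1, 2))) ≈ -3854.2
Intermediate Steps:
Add(Add(Function('O')(-27, -50), -1386), -2525) = Add(Add(Pow(Add(Pow(-27, 2), Pow(-50, 2)), Rational(1, 2)), -1386), -2525) = Add(Add(Pow(Add(729, 2500), Rational(1, 2)), -1386), -2525) = Add(Add(Pow(3229, Rational(1, 2)), -1386), -2525) = Add(Add(-1386, Pow(3229, Rational(1, 2))), -2525) = Add(-3911, Pow(3229, Rational(1, 2)))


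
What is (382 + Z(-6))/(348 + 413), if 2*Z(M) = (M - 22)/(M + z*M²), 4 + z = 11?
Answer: 46979/93603 ≈ 0.50190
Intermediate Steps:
z = 7 (z = -4 + 11 = 7)
Z(M) = (-22 + M)/(2*(M + 7*M²)) (Z(M) = ((M - 22)/(M + 7*M²))/2 = ((-22 + M)/(M + 7*M²))/2 = (-22 + M)/(2*(M + 7*M²)))
(382 + Z(-6))/(348 + 413) = (382 + (½)*(-22 - 6)/(-6*(1 + 7*(-6))))/(348 + 413) = (382 + (½)*(-⅙)*(-28)/(1 - 42))/761 = (382 + (½)*(-⅙)*(-28)/(-41))*(1/761) = (382 + (½)*(-⅙)*(-1/41)*(-28))*(1/761) = (382 - 7/123)*(1/761) = (46979/123)*(1/761) = 46979/93603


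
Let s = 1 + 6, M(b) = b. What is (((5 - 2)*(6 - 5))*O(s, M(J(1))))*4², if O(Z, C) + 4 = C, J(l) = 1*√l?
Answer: -144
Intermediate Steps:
J(l) = √l
s = 7
O(Z, C) = -4 + C
(((5 - 2)*(6 - 5))*O(s, M(J(1))))*4² = (((5 - 2)*(6 - 5))*(-4 + √1))*4² = ((3*1)*(-4 + 1))*16 = (3*(-3))*16 = -9*16 = -144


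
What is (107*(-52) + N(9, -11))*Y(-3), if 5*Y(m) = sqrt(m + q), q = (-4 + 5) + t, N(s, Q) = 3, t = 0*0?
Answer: -5561*I*sqrt(2)/5 ≈ -1572.9*I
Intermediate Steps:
t = 0
q = 1 (q = (-4 + 5) + 0 = 1 + 0 = 1)
Y(m) = sqrt(1 + m)/5 (Y(m) = sqrt(m + 1)/5 = sqrt(1 + m)/5)
(107*(-52) + N(9, -11))*Y(-3) = (107*(-52) + 3)*(sqrt(1 - 3)/5) = (-5564 + 3)*(sqrt(-2)/5) = -5561*I*sqrt(2)/5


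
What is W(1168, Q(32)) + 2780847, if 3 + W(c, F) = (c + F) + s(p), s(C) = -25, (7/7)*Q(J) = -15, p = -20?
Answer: 2781972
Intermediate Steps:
Q(J) = -15
W(c, F) = -28 + F + c (W(c, F) = -3 + ((c + F) - 25) = -3 + ((F + c) - 25) = -3 + (-25 + F + c) = -28 + F + c)
W(1168, Q(32)) + 2780847 = (-28 - 15 + 1168) + 2780847 = 1125 + 2780847 = 2781972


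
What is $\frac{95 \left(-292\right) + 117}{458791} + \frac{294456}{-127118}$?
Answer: $- \frac{69302571605}{29160297169} \approx -2.3766$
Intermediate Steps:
$\frac{95 \left(-292\right) + 117}{458791} + \frac{294456}{-127118} = \left(-27740 + 117\right) \frac{1}{458791} + 294456 \left(- \frac{1}{127118}\right) = \left(-27623\right) \frac{1}{458791} - \frac{147228}{63559} = - \frac{27623}{458791} - \frac{147228}{63559} = - \frac{69302571605}{29160297169}$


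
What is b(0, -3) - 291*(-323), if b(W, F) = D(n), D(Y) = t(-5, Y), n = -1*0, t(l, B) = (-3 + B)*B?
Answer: 93993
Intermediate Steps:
t(l, B) = B*(-3 + B)
n = 0
D(Y) = Y*(-3 + Y)
b(W, F) = 0 (b(W, F) = 0*(-3 + 0) = 0*(-3) = 0)
b(0, -3) - 291*(-323) = 0 - 291*(-323) = 0 + 93993 = 93993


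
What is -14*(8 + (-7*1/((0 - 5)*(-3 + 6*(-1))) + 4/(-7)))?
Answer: -4582/45 ≈ -101.82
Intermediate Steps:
-14*(8 + (-7*1/((0 - 5)*(-3 + 6*(-1))) + 4/(-7))) = -14*(8 + (-7*(-1/(5*(-3 - 6))) + 4*(-1/7))) = -14*(8 + (-7/((-5*(-9))) - 4/7)) = -14*(8 + (-7/45 - 4/7)) = -14*(8 - 229/315) = -14*2291/315 = -4582/45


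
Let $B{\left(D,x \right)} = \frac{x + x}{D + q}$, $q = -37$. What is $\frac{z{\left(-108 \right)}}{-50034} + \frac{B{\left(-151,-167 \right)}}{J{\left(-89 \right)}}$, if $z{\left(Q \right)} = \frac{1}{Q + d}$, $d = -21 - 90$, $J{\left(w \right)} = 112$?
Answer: $\frac{914952005}{57679995744} \approx 0.015863$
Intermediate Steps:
$d = -111$
$z{\left(Q \right)} = \frac{1}{-111 + Q}$ ($z{\left(Q \right)} = \frac{1}{Q - 111} = \frac{1}{-111 + Q}$)
$B{\left(D,x \right)} = \frac{2 x}{-37 + D}$ ($B{\left(D,x \right)} = \frac{x + x}{D - 37} = \frac{2 x}{-37 + D}$)
$\frac{z{\left(-108 \right)}}{-50034} + \frac{B{\left(-151,-167 \right)}}{J{\left(-89 \right)}} = \frac{1}{\left(-111 - 108\right) \left(-50034\right)} + \frac{2 \left(-167\right) \frac{1}{-37 - 151}}{112} = \frac{1}{-219} \left(- \frac{1}{50034}\right) + 2 \left(-167\right) \frac{1}{-188} \cdot \frac{1}{112} = \left(- \frac{1}{219}\right) \left(- \frac{1}{50034}\right) + 2 \left(-167\right) \left(- \frac{1}{188}\right) \frac{1}{112} = \frac{1}{10957446} + \frac{167}{94} \cdot \frac{1}{112} = \frac{1}{10957446} + \frac{167}{10528} = \frac{914952005}{57679995744}$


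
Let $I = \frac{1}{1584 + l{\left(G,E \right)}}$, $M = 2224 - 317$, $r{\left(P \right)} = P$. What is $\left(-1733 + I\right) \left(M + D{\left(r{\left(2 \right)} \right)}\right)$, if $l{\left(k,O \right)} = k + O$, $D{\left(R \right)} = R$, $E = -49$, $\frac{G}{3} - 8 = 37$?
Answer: $- \frac{5524854081}{1670} \approx -3.3083 \cdot 10^{6}$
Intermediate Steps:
$G = 135$ ($G = 24 + 3 \cdot 37 = 24 + 111 = 135$)
$l{\left(k,O \right)} = O + k$
$M = 1907$ ($M = 2224 - 317 = 1907$)
$I = \frac{1}{1670}$ ($I = \frac{1}{1584 + \left(-49 + 135\right)} = \frac{1}{1584 + 86} = \frac{1}{1670} \approx 0.0005988$)
$\left(-1733 + I\right) \left(M + D{\left(r{\left(2 \right)} \right)}\right) = \left(-1733 + \frac{1}{1670}\right) \left(1907 + 2\right) = \left(- \frac{2894109}{1670}\right) 1909 = - \frac{5524854081}{1670}$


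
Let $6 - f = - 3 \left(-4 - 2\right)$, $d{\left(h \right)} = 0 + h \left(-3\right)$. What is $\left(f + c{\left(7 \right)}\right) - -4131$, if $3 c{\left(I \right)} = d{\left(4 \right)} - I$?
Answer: $\frac{12338}{3} \approx 4112.7$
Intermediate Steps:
$d{\left(h \right)} = - 3 h$ ($d{\left(h \right)} = 0 - 3 h = - 3 h$)
$c{\left(I \right)} = -4 - \frac{I}{3}$ ($c{\left(I \right)} = \frac{\left(-3\right) 4 - I}{3} = \frac{-12 - I}{3} = -4 - \frac{I}{3}$)
$f = -12$ ($f = 6 - - 3 \left(-4 - 2\right) = 6 - \left(-3\right) \left(-6\right) = 6 - 18 = -12$)
$\left(f + c{\left(7 \right)}\right) - -4131 = \left(-12 - \frac{19}{3}\right) - -4131 = \left(-12 - \frac{19}{3}\right) + 4131 = - \frac{55}{3} + 4131 = \frac{12338}{3}$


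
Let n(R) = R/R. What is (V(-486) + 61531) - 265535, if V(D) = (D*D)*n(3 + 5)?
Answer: 32192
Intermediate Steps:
n(R) = 1
V(D) = D² (V(D) = (D*D)*1 = D²*1 = D²)
(V(-486) + 61531) - 265535 = ((-486)² + 61531) - 265535 = (236196 + 61531) - 265535 = 297727 - 265535 = 32192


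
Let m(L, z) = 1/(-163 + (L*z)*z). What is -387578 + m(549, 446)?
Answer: -42325347355737/109204721 ≈ -3.8758e+5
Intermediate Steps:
m(L, z) = 1/(-163 + L*z²)
-387578 + m(549, 446) = -387578 + 1/(-163 + 549*446²) = -387578 + 1/(-163 + 549*198916) = -387578 + 1/(-163 + 109204884) = -387578 + 1/109204721 = -42325347355737/109204721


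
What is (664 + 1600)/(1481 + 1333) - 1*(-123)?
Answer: 174193/1407 ≈ 123.80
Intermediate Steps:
(664 + 1600)/(1481 + 1333) - 1*(-123) = 2264/2814 + 123 = 2264*(1/2814) + 123 = 1132/1407 + 123 = 174193/1407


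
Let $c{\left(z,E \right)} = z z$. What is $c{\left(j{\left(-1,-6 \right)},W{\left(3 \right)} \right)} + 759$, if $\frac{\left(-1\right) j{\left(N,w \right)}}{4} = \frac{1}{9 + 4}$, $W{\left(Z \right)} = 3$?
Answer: $\frac{128287}{169} \approx 759.09$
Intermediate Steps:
$j{\left(N,w \right)} = - \frac{4}{13}$ ($j{\left(N,w \right)} = - \frac{4}{9 + 4} = - \frac{4}{13}$)
$c{\left(z,E \right)} = z^{2}$
$c{\left(j{\left(-1,-6 \right)},W{\left(3 \right)} \right)} + 759 = \left(- \frac{4}{13}\right)^{2} + 759 = \frac{16}{169} + 759 = \frac{128287}{169}$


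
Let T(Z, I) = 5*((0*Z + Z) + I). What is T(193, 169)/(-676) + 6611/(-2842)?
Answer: -1201632/240149 ≈ -5.0037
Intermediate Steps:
T(Z, I) = 5*I + 5*Z (T(Z, I) = 5*((0 + Z) + I) = 5*(Z + I) = 5*(I + Z) = 5*I + 5*Z)
T(193, 169)/(-676) + 6611/(-2842) = (5*169 + 5*193)/(-676) + 6611/(-2842) = (845 + 965)*(-1/676) + 6611*(-1/2842) = 1810*(-1/676) - 6611/2842 = -905/338 - 6611/2842 = -1201632/240149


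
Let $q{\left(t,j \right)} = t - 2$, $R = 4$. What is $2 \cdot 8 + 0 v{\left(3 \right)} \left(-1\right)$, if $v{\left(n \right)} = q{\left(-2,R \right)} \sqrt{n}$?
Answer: $16$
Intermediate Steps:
$q{\left(t,j \right)} = -2 + t$ ($q{\left(t,j \right)} = t - 2 = -2 + t$)
$v{\left(n \right)} = - 4 \sqrt{n}$ ($v{\left(n \right)} = \left(-2 - 2\right) \sqrt{n} = - 4 \sqrt{n}$)
$2 \cdot 8 + 0 v{\left(3 \right)} \left(-1\right) = 2 \cdot 8 + 0 \left(- 4 \sqrt{3}\right) \left(-1\right) = 16 + 0 \left(-1\right) = 16 + 0 = 16$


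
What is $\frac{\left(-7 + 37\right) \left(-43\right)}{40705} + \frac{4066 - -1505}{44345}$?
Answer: $\frac{4844643}{51573235} \approx 0.093937$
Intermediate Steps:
$\frac{\left(-7 + 37\right) \left(-43\right)}{40705} + \frac{4066 - -1505}{44345} = 30 \left(-43\right) \frac{1}{40705} + \left(4066 + 1505\right) \frac{1}{44345} = \left(-1290\right) \frac{1}{40705} + 5571 \cdot \frac{1}{44345} = - \frac{258}{8141} + \frac{5571}{44345} = \frac{4844643}{51573235}$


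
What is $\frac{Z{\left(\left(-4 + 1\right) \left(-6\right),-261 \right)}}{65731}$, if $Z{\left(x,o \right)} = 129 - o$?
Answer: $\frac{390}{65731} \approx 0.0059333$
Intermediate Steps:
$\frac{Z{\left(\left(-4 + 1\right) \left(-6\right),-261 \right)}}{65731} = \frac{129 - -261}{65731} = \left(129 + 261\right) \frac{1}{65731} = 390 \cdot \frac{1}{65731} = \frac{390}{65731}$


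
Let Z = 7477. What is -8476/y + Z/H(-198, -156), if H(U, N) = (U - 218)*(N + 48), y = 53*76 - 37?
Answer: -26997617/13792896 ≈ -1.9574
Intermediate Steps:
y = 3991 (y = 4028 - 37 = 3991)
H(U, N) = (-218 + U)*(48 + N)
-8476/y + Z/H(-198, -156) = -8476/3991 + 7477/(-10464 - 218*(-156) + 48*(-198) - 156*(-198)) = -8476*1/3991 + 7477/(-10464 + 34008 - 9504 + 30888) = -652/307 + 7477/44928 = -26997617/13792896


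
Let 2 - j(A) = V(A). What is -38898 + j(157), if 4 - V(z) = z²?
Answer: -14251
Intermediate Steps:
V(z) = 4 - z²
j(A) = -2 + A² (j(A) = 2 - (4 - A²) = 2 + (-4 + A²) = -2 + A²)
-38898 + j(157) = -38898 + (-2 + 157²) = -38898 + (-2 + 24649) = -38898 + 24647 = -14251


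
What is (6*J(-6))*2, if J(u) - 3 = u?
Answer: -36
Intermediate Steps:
J(u) = 3 + u
(6*J(-6))*2 = (6*(3 - 6))*2 = (6*(-3))*2 = -18*2 = -36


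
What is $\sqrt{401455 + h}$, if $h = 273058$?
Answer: $\sqrt{674513} \approx 821.29$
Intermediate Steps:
$\sqrt{401455 + h} = \sqrt{401455 + 273058} = \sqrt{674513}$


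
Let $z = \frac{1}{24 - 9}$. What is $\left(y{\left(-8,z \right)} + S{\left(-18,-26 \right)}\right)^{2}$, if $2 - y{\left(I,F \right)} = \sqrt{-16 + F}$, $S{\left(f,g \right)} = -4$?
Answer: $\frac{\left(30 + i \sqrt{3585}\right)^{2}}{225} \approx -11.933 + 15.967 i$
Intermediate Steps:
$z = \frac{1}{15} \approx 0.066667$
$y{\left(I,F \right)} = 2 - \sqrt{-16 + F}$
$\left(y{\left(-8,z \right)} + S{\left(-18,-26 \right)}\right)^{2} = \left(\left(2 - \sqrt{-16 + \frac{1}{15}}\right) - 4\right)^{2} = \left(\left(2 - \sqrt{- \frac{239}{15}}\right) - 4\right)^{2} = \left(\left(2 - \frac{i \sqrt{3585}}{15}\right) - 4\right)^{2} = \left(-2 - \frac{i \sqrt{3585}}{15}\right)^{2}$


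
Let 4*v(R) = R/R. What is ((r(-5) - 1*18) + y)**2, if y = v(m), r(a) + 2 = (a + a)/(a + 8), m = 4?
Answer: 76729/144 ≈ 532.84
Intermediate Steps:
r(a) = -2 + 2*a/(8 + a) (r(a) = -2 + (a + a)/(a + 8) = -2 + (2*a)/(8 + a) = -2 + 2*a/(8 + a))
v(R) = 1/4 (v(R) = (R/R)/4 = (1/4)*1 = 1/4)
y = 1/4 ≈ 0.25000
((r(-5) - 1*18) + y)**2 = ((-16/(8 - 5) - 1*18) + 1/4)**2 = ((-16/3 - 18) + 1/4)**2 = (-70/3 + 1/4)**2 = (-277/12)**2 = 76729/144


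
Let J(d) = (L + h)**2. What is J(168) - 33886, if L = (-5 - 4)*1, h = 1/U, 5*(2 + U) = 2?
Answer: -2162775/64 ≈ -33793.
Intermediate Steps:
U = -8/5 (U = -2 + (1/5)*2 = -2 + 2/5 = -8/5 ≈ -1.6000)
h = -5/8 (h = 1/(-8/5) = -5/8 ≈ -0.62500)
L = -9 (L = -9*1 = -9)
J(d) = 5929/64 (J(d) = (-9 - 5/8)**2 = (-77/8)**2 = 5929/64)
J(168) - 33886 = 5929/64 - 33886 = -2162775/64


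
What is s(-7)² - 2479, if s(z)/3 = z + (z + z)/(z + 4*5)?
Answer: -319726/169 ≈ -1891.9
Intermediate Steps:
s(z) = 3*z + 6*z/(20 + z) (s(z) = 3*(z + (z + z)/(z + 4*5)) = 3*(z + (2*z)/(z + 20)) = 3*(z + (2*z)/(20 + z)) = 3*(z + 2*z/(20 + z)) = 3*z + 6*z/(20 + z))
s(-7)² - 2479 = (3*(-7)*(22 - 7)/(20 - 7))² - 2479 = (3*(-7)*15/13)² - 2479 = (3*(-7)*(1/13)*15)² - 2479 = (-315/13)² - 2479 = 99225/169 - 2479 = -319726/169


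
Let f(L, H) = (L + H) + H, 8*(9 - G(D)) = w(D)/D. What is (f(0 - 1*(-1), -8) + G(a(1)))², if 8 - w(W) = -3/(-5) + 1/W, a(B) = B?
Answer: 1156/25 ≈ 46.240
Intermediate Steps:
w(W) = 37/5 - 1/W (w(W) = 8 - (-3/(-5) + 1/W) = 8 - (-3*(-⅕) + 1/W) = 8 - (⅗ + 1/W) = 8 + (-⅗ - 1/W) = 37/5 - 1/W)
G(D) = 9 - (37/5 - 1/D)/(8*D)
f(L, H) = L + 2*H (f(L, H) = (H + L) + H = L + 2*H)
(f(0 - 1*(-1), -8) + G(a(1)))² = (((0 - 1*(-1)) + 2*(-8)) + (9 - 37/40/1 + (⅛)/1²))² = (((0 + 1) - 16) + (9 - 37/40*1 + (⅛)*1))² = ((1 - 16) + (9 - 37/40 + ⅛))² = (-15 + 41/5)² = (-34/5)² = 1156/25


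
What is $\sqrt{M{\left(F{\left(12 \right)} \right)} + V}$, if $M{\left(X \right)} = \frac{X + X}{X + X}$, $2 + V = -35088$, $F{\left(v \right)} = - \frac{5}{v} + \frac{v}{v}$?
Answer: $i \sqrt{35089} \approx 187.32 i$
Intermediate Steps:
$F{\left(v \right)} = 1 - \frac{5}{v}$ ($F{\left(v \right)} = - \frac{5}{v} + 1 = 1 - \frac{5}{v}$)
$V = -35090$ ($V = -2 - 35088 = -35090$)
$M{\left(X \right)} = 1$ ($M{\left(X \right)} = \frac{2 X}{2 X} = 2 X \frac{1}{2 X} = 1$)
$\sqrt{M{\left(F{\left(12 \right)} \right)} + V} = \sqrt{1 - 35090} = \sqrt{-35089} = i \sqrt{35089}$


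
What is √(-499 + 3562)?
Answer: √3063 ≈ 55.344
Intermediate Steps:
√(-499 + 3562) = √3063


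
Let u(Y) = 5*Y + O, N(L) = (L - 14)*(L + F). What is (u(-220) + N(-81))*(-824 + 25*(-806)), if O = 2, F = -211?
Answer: -558789308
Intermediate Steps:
N(L) = (-211 + L)*(-14 + L) (N(L) = (L - 14)*(L - 211) = (-14 + L)*(-211 + L) = (-211 + L)*(-14 + L))
u(Y) = 2 + 5*Y (u(Y) = 5*Y + 2 = 2 + 5*Y)
(u(-220) + N(-81))*(-824 + 25*(-806)) = ((2 + 5*(-220)) + (2954 + (-81)² - 225*(-81)))*(-824 + 25*(-806)) = ((2 - 1100) + (2954 + 6561 + 18225))*(-824 - 20150) = (-1098 + 27740)*(-20974) = 26642*(-20974) = -558789308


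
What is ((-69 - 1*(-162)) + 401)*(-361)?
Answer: -178334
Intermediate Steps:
((-69 - 1*(-162)) + 401)*(-361) = ((-69 + 162) + 401)*(-361) = (93 + 401)*(-361) = 494*(-361) = -178334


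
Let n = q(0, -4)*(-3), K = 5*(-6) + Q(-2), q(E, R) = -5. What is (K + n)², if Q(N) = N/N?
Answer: 196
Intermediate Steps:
Q(N) = 1
K = -29 (K = 5*(-6) + 1 = -30 + 1 = -29)
n = 15 (n = -5*(-3) = 15)
(K + n)² = (-29 + 15)² = (-14)² = 196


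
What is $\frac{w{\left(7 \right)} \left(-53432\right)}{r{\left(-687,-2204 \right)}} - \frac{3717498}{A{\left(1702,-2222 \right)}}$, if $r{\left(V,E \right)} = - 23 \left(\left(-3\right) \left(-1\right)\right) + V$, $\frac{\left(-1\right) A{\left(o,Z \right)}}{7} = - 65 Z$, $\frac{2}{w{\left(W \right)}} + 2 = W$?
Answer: $\frac{436045411}{13648635} \approx 31.948$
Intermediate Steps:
$w{\left(W \right)} = \frac{2}{-2 + W}$
$A{\left(o,Z \right)} = 455 Z$ ($A{\left(o,Z \right)} = - 7 \left(- 65 Z\right) = 455 Z$)
$r{\left(V,E \right)} = -69 + V$ ($r{\left(V,E \right)} = \left(-23\right) 3 + V = -69 + V$)
$\frac{w{\left(7 \right)} \left(-53432\right)}{r{\left(-687,-2204 \right)}} - \frac{3717498}{A{\left(1702,-2222 \right)}} = \frac{\frac{2}{-2 + 7} \left(-53432\right)}{-69 - 687} - \frac{3717498}{455 \left(-2222\right)} = \frac{\frac{2}{5} \left(-53432\right)}{-756} - \frac{3717498}{-1011010} = 2 \cdot \frac{1}{5} \left(-53432\right) \left(- \frac{1}{756}\right) - - \frac{1858749}{505505} = \frac{2}{5} \left(-53432\right) \left(- \frac{1}{756}\right) + \frac{1858749}{505505} = \left(- \frac{106864}{5}\right) \left(- \frac{1}{756}\right) + \frac{1858749}{505505} = \frac{26716}{945} + \frac{1858749}{505505} = \frac{436045411}{13648635}$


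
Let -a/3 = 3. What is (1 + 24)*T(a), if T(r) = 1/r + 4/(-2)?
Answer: -475/9 ≈ -52.778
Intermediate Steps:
a = -9 (a = -3*3 = -9)
T(r) = -2 + 1/r (T(r) = 1/r + 4*(-1/2) = 1/r - 2 = -2 + 1/r)
(1 + 24)*T(a) = (1 + 24)*(-2 + 1/(-9)) = 25*(-2 - 1/9) = 25*(-19/9) = -475/9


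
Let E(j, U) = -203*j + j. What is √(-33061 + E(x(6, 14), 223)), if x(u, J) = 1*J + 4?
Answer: I*√36697 ≈ 191.56*I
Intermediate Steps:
x(u, J) = 4 + J (x(u, J) = J + 4 = 4 + J)
E(j, U) = -202*j
√(-33061 + E(x(6, 14), 223)) = √(-33061 - 202*(4 + 14)) = √(-33061 - 202*18) = √(-33061 - 3636) = √(-36697) = I*√36697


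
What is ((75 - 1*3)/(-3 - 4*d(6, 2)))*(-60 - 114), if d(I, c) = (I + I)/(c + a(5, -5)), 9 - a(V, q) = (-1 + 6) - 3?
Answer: 37584/25 ≈ 1503.4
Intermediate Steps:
a(V, q) = 7 (a(V, q) = 9 - ((-1 + 6) - 3) = 9 - (5 - 3) = 9 - 1*2 = 9 - 2 = 7)
d(I, c) = 2*I/(7 + c) (d(I, c) = (I + I)/(c + 7) = (2*I)/(7 + c) = 2*I/(7 + c))
((75 - 1*3)/(-3 - 4*d(6, 2)))*(-60 - 114) = ((75 - 1*3)/(-3 - 8*6/(7 + 2)))*(-60 - 114) = ((75 - 3)/(-3 - 8*6/9))*(-174) = (72/(-3 - 8*6/9))*(-174) = (72/(-3 - 4*4/3))*(-174) = (72/(-3 - 16/3))*(-174) = (72/(-25/3))*(-174) = (72*(-3/25))*(-174) = -216/25*(-174) = 37584/25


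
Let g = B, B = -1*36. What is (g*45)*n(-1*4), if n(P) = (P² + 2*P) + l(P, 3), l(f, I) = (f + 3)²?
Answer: -14580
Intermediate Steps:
l(f, I) = (3 + f)²
B = -36
n(P) = P² + (3 + P)² + 2*P (n(P) = (P² + 2*P) + (3 + P)² = P² + (3 + P)² + 2*P)
g = -36
(g*45)*n(-1*4) = (-36*45)*(9 + 2*(-1*4)² + 8*(-1*4)) = -1620*(9 + 2*(-4)² + 8*(-4)) = -1620*(9 + 2*16 - 32) = -1620*(9 + 32 - 32) = -1620*9 = -14580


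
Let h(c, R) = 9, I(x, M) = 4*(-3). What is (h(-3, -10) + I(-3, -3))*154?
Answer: -462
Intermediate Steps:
I(x, M) = -12
(h(-3, -10) + I(-3, -3))*154 = (9 - 12)*154 = -3*154 = -462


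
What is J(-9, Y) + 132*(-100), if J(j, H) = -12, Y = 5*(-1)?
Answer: -13212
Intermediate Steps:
Y = -5
J(-9, Y) + 132*(-100) = -12 + 132*(-100) = -12 - 13200 = -13212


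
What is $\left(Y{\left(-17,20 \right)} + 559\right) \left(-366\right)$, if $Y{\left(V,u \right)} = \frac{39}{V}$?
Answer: $- \frac{3463824}{17} \approx -2.0375 \cdot 10^{5}$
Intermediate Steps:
$\left(Y{\left(-17,20 \right)} + 559\right) \left(-366\right) = \left(\frac{39}{-17} + 559\right) \left(-366\right) = \left(39 \left(- \frac{1}{17}\right) + 559\right) \left(-366\right) = \left(- \frac{39}{17} + 559\right) \left(-366\right) = \frac{9464}{17} \left(-366\right) = - \frac{3463824}{17}$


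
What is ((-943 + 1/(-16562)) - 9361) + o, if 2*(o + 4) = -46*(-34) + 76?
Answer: -157140257/16562 ≈ -9488.0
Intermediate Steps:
o = 816 (o = -4 + (-46*(-34) + 76)/2 = -4 + (1564 + 76)/2 = -4 + (½)*1640 = -4 + 820 = 816)
((-943 + 1/(-16562)) - 9361) + o = ((-943 + 1/(-16562)) - 9361) + 816 = ((-943 - 1/16562) - 9361) + 816 = (-15617967/16562 - 9361) + 816 = -170654849/16562 + 816 = -157140257/16562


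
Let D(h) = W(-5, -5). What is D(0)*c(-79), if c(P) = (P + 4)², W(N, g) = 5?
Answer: 28125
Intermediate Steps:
D(h) = 5
c(P) = (4 + P)²
D(0)*c(-79) = 5*(4 - 79)² = 5*(-75)² = 5*5625 = 28125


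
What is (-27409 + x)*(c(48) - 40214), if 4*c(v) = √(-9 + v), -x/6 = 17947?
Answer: 5432549474 - 135091*√39/4 ≈ 5.4323e+9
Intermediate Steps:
x = -107682 (x = -6*17947 = -107682)
c(v) = √(-9 + v)/4
(-27409 + x)*(c(48) - 40214) = (-27409 - 107682)*(√(-9 + 48)/4 - 40214) = -135091*(√39/4 - 40214) = -135091*(-40214 + √39/4) = 5432549474 - 135091*√39/4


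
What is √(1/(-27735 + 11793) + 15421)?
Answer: √3919206484302/15942 ≈ 124.18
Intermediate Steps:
√(1/(-27735 + 11793) + 15421) = √(1/(-15942) + 15421) = √(-1/15942 + 15421) = √(245841581/15942) = √3919206484302/15942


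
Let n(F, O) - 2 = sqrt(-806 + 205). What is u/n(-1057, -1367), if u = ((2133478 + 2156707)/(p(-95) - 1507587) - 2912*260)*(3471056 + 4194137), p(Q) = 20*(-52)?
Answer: -3502122325999503610/182543867 + 1751061162999751805*I*sqrt(601)/182543867 ≈ -1.9185e+10 + 2.3516e+11*I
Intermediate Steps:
p(Q) = -1040
n(F, O) = 2 + I*sqrt(601) (n(F, O) = 2 + sqrt(-806 + 205) = 2 + sqrt(-601) = 2 + I*sqrt(601))
u = -8755305814998759025/1508627 (u = ((2133478 + 2156707)/(-1040 - 1507587) - 2912*260)*(3471056 + 4194137) = (4290185/(-1508627) - 757120)*7665193 = (4290185*(-1/1508627) - 757120)*7665193 = (-4290185/1508627 - 757120)*7665193 = -1142215964425/1508627*7665193 = -8755305814998759025/1508627 ≈ -5.8035e+12)
u/n(-1057, -1367) = -8755305814998759025/(1508627*(2 + I*sqrt(601)))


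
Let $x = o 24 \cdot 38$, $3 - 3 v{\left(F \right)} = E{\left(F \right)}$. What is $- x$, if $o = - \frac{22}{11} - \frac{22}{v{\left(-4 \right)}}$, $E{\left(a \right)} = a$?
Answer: $\frac{72960}{7} \approx 10423.0$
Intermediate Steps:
$v{\left(F \right)} = 1 - \frac{F}{3}$
$o = - \frac{80}{7}$ ($o = - \frac{22}{11} - \frac{22}{1 - - \frac{4}{3}} = \left(-22\right) \frac{1}{11} - \frac{22}{1 + \frac{4}{3}} = -2 - \frac{22}{\frac{7}{3}} = -2 - \frac{66}{7} = - \frac{80}{7} \approx -11.429$)
$x = - \frac{72960}{7}$ ($x = \left(- \frac{80}{7}\right) 24 \cdot 38 = \left(- \frac{1920}{7}\right) 38 = - \frac{72960}{7} \approx -10423.0$)
$- x = \left(-1\right) \left(- \frac{72960}{7}\right) = \frac{72960}{7}$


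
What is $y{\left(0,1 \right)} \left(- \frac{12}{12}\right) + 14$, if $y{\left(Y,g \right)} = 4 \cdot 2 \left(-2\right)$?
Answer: $30$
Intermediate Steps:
$y{\left(Y,g \right)} = -16$ ($y{\left(Y,g \right)} = 8 \left(-2\right) = -16$)
$y{\left(0,1 \right)} \left(- \frac{12}{12}\right) + 14 = - 16 \left(- \frac{12}{12}\right) + 14 = - 16 \left(\left(-12\right) \frac{1}{12}\right) + 14 = \left(-16\right) \left(-1\right) + 14 = 16 + 14 = 30$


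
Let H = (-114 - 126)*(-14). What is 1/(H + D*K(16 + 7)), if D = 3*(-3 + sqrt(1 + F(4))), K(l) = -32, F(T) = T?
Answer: 19/69072 + sqrt(5)/138144 ≈ 0.00029126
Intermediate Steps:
D = -9 + 3*sqrt(5) (D = 3*(-3 + sqrt(1 + 4)) = 3*(-3 + sqrt(5)) = -9 + 3*sqrt(5) ≈ -2.2918)
H = 3360 (H = -240*(-14) = 3360)
1/(H + D*K(16 + 7)) = 1/(3360 + (-9 + 3*sqrt(5))*(-32)) = 1/(3360 + (288 - 96*sqrt(5))) = 1/(3648 - 96*sqrt(5))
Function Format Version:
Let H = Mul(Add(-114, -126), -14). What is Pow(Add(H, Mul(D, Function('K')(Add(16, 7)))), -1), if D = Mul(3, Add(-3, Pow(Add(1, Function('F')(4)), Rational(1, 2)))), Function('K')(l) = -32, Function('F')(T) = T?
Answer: Add(Rational(19, 69072), Mul(Rational(1, 138144), Pow(5, Rational(1, 2)))) ≈ 0.00029126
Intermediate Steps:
D = Add(-9, Mul(3, Pow(5, Rational(1, 2)))) (D = Mul(3, Add(-3, Pow(Add(1, 4), Rational(1, 2)))) = Mul(3, Add(-3, Pow(5, Rational(1, 2)))) = Add(-9, Mul(3, Pow(5, Rational(1, 2)))) ≈ -2.2918)
H = 3360 (H = Mul(-240, -14) = 3360)
Pow(Add(H, Mul(D, Function('K')(Add(16, 7)))), -1) = Pow(Add(3360, Mul(Add(-9, Mul(3, Pow(5, Rational(1, 2)))), -32)), -1) = Pow(Add(3360, Add(288, Mul(-96, Pow(5, Rational(1, 2))))), -1) = Pow(Add(3648, Mul(-96, Pow(5, Rational(1, 2)))), -1)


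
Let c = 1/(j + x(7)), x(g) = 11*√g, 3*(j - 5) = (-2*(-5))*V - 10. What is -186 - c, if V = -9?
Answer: -74283/398 - 99*√7/398 ≈ -187.30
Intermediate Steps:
j = -85/3 (j = 5 + (-2*(-5)*(-9) - 10)/3 = 5 + (10*(-9) - 10)/3 = 5 + (-90 - 10)/3 = 5 + (⅓)*(-100) = 5 - 100/3 = -85/3 ≈ -28.333)
c = 1/(-85/3 + 11*√7) ≈ 1.2988
-186 - c = -186 - (255/398 + 99*√7/398) = -186 + (-255/398 - 99*√7/398) = -74283/398 - 99*√7/398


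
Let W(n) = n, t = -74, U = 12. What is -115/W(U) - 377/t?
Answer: -1993/444 ≈ -4.4887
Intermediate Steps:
-115/W(U) - 377/t = -115/12 - 377/(-74) = -115*1/12 - 377*(-1/74) = -115/12 + 377/74 = -1993/444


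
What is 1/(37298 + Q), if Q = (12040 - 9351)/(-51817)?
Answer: 51817/1932667777 ≈ 2.6811e-5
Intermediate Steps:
Q = -2689/51817 (Q = 2689*(-1/51817) = -2689/51817 ≈ -0.051894)
1/(37298 + Q) = 1/(37298 - 2689/51817) = 1/(1932667777/51817) = 51817/1932667777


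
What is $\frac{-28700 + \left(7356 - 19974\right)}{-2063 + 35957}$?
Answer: $- \frac{20659}{16947} \approx -1.219$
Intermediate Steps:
$\frac{-28700 + \left(7356 - 19974\right)}{-2063 + 35957} = \frac{-28700 - 12618}{33894} = \left(-41318\right) \frac{1}{33894} = - \frac{20659}{16947}$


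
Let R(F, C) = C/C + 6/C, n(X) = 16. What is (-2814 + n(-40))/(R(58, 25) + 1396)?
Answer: -69950/34931 ≈ -2.0025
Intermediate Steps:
R(F, C) = 1 + 6/C
(-2814 + n(-40))/(R(58, 25) + 1396) = (-2814 + 16)/((6 + 25)/25 + 1396) = -2798/((1/25)*31 + 1396) = -2798/(31/25 + 1396) = -2798/34931/25 = -2798*25/34931 = -69950/34931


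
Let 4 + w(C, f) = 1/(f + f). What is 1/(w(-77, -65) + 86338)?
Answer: 130/11223419 ≈ 1.1583e-5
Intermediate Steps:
w(C, f) = -4 + 1/(2*f) (w(C, f) = -4 + 1/(f + f) = -4 + 1/(2*f))
1/(w(-77, -65) + 86338) = 1/((-4 + (½)/(-65)) + 86338) = 1/((-4 + (½)*(-1/65)) + 86338) = 1/((-4 - 1/130) + 86338) = 1/(-521/130 + 86338) = 1/(11223419/130) = 130/11223419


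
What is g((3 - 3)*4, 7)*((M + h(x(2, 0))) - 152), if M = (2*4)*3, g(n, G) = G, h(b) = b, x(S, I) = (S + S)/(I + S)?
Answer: -882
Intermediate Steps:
x(S, I) = 2*S/(I + S) (x(S, I) = (2*S)/(I + S) = 2*S/(I + S))
M = 24 (M = 8*3 = 24)
g((3 - 3)*4, 7)*((M + h(x(2, 0))) - 152) = 7*((24 + 2*2/(0 + 2)) - 152) = 7*((24 + 2*2/2) - 152) = 7*((24 + 2*2*(½)) - 152) = 7*((24 + 2) - 152) = 7*(26 - 152) = 7*(-126) = -882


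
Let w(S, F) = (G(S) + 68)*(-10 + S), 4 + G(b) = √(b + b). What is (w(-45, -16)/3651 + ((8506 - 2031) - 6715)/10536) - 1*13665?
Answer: -21903693475/1602789 - 55*I*√10/1217 ≈ -13666.0 - 0.14291*I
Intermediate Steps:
G(b) = -4 + √2*√b (G(b) = -4 + √(b + b) = -4 + √(2*b) = -4 + √2*√b)
w(S, F) = (-10 + S)*(64 + √2*√S) (w(S, F) = ((-4 + √2*√S) + 68)*(-10 + S) = (64 + √2*√S)*(-10 + S) = (-10 + S)*(64 + √2*√S))
(w(-45, -16)/3651 + ((8506 - 2031) - 6715)/10536) - 1*13665 = ((-640 + 64*(-45) + √2*(-45)^(3/2) - 10*√2*√(-45))/3651 + ((8506 - 2031) - 6715)/10536) - 1*13665 = ((-640 - 2880 + √2*(-135*I*√5) - 10*√2*3*I*√5)*(1/3651) + (6475 - 6715)*(1/10536)) - 13665 = ((-640 - 2880 - 135*I*√10 - 30*I*√10)*(1/3651) - 240*1/10536) - 13665 = ((-3520 - 165*I*√10)*(1/3651) - 10/439) - 13665 = ((-3520/3651 - 55*I*√10/1217) - 10/439) - 13665 = (-1581790/1602789 - 55*I*√10/1217) - 13665 = -21903693475/1602789 - 55*I*√10/1217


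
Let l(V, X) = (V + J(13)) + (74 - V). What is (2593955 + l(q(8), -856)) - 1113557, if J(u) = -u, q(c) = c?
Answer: 1480459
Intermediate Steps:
l(V, X) = 61 (l(V, X) = (V - 1*13) + (74 - V) = (V - 13) + (74 - V) = (-13 + V) + (74 - V) = 61)
(2593955 + l(q(8), -856)) - 1113557 = (2593955 + 61) - 1113557 = 2594016 - 1113557 = 1480459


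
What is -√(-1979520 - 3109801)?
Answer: -I*√5089321 ≈ -2256.0*I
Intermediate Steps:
-√(-1979520 - 3109801) = -√(-5089321) = -I*√5089321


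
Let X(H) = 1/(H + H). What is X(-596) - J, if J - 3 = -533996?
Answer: 636519655/1192 ≈ 5.3399e+5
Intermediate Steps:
J = -533993 (J = 3 - 533996 = -533993)
X(H) = 1/(2*H)
X(-596) - J = (½)/(-596) - 1*(-533993) = (½)*(-1/596) + 533993 = -1/1192 + 533993 = 636519655/1192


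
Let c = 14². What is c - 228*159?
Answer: -36056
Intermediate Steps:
c = 196
c - 228*159 = 196 - 228*159 = 196 - 36252 = -36056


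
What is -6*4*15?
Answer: -360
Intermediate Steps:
-6*4*15 = -24*15 = -360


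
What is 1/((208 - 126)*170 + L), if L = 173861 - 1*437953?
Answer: -1/250152 ≈ -3.9976e-6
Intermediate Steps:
L = -264092 (L = 173861 - 437953 = -264092)
1/((208 - 126)*170 + L) = 1/((208 - 126)*170 - 264092) = 1/(82*170 - 264092) = 1/(13940 - 264092) = 1/(-250152) = -1/250152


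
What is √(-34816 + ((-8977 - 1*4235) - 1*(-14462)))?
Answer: I*√33566 ≈ 183.21*I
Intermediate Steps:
√(-34816 + ((-8977 - 1*4235) - 1*(-14462))) = √(-34816 + ((-8977 - 4235) + 14462)) = √(-34816 + (-13212 + 14462)) = √(-34816 + 1250) = √(-33566) = I*√33566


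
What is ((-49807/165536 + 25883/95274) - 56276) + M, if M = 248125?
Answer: 1512851617168853/7885638432 ≈ 1.9185e+5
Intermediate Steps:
((-49807/165536 + 25883/95274) - 56276) + M = ((-49807/165536 + 25883/95274) - 56276) + 248125 = (-230371915/7885638432 - 56276) + 248125 = -443772418771147/7885638432 + 248125 = 1512851617168853/7885638432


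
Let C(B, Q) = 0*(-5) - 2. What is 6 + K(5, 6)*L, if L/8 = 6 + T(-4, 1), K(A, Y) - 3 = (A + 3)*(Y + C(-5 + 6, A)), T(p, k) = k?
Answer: 1966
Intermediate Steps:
C(B, Q) = -2 (C(B, Q) = 0 - 2 = -2)
K(A, Y) = 3 + (-2 + Y)*(3 + A) (K(A, Y) = 3 + (A + 3)*(Y - 2) = 3 + (3 + A)*(-2 + Y) = 3 + (-2 + Y)*(3 + A))
L = 56 (L = 8*(6 + 1) = 8*7 = 56)
6 + K(5, 6)*L = 6 + (-3 - 2*5 + 3*6 + 5*6)*56 = 6 + (-3 - 10 + 18 + 30)*56 = 6 + 35*56 = 6 + 1960 = 1966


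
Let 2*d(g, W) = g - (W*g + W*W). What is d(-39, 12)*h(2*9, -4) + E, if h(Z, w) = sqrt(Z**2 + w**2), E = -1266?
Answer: -1266 + 285*sqrt(85) ≈ 1361.6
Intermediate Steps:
d(g, W) = g/2 - W**2/2 - W*g/2 (d(g, W) = (g - (W*g + W*W))/2 = (g - (W*g + W**2))/2 = (g - (W**2 + W*g))/2 = (g + (-W**2 - W*g))/2 = (g - W**2 - W*g)/2 = g/2 - W**2/2 - W*g/2)
d(-39, 12)*h(2*9, -4) + E = ((1/2)*(-39) - 1/2*12**2 - 1/2*12*(-39))*sqrt((2*9)**2 + (-4)**2) - 1266 = (-39/2 - 1/2*144 + 234)*sqrt(18**2 + 16) - 1266 = (-39/2 - 72 + 234)*sqrt(324 + 16) - 1266 = 285*sqrt(340)/2 - 1266 = 285*(2*sqrt(85))/2 - 1266 = 285*sqrt(85) - 1266 = -1266 + 285*sqrt(85)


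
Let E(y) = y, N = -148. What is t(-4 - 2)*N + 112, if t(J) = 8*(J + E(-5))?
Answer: 13136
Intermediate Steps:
t(J) = -40 + 8*J (t(J) = 8*(J - 5) = 8*(-5 + J) = -40 + 8*J)
t(-4 - 2)*N + 112 = (-40 + 8*(-4 - 2))*(-148) + 112 = (-40 + 8*(-6))*(-148) + 112 = (-40 - 48)*(-148) + 112 = -88*(-148) + 112 = 13024 + 112 = 13136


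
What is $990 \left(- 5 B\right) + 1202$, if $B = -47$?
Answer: $233852$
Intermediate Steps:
$990 \left(- 5 B\right) + 1202 = 990 \left(\left(-5\right) \left(-47\right)\right) + 1202 = 990 \cdot 235 + 1202 = 232650 + 1202 = 233852$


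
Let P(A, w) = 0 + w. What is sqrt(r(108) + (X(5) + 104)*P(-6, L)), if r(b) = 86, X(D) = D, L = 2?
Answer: 4*sqrt(19) ≈ 17.436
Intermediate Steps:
P(A, w) = w
sqrt(r(108) + (X(5) + 104)*P(-6, L)) = sqrt(86 + (5 + 104)*2) = sqrt(86 + 109*2) = sqrt(86 + 218) = sqrt(304) = 4*sqrt(19)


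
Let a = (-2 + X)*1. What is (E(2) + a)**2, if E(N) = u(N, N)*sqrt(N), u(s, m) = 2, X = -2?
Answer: 24 - 16*sqrt(2) ≈ 1.3726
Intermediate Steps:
E(N) = 2*sqrt(N)
a = -4 (a = (-2 - 2)*1 = -4*1 = -4)
(E(2) + a)**2 = (2*sqrt(2) - 4)**2 = (-4 + 2*sqrt(2))**2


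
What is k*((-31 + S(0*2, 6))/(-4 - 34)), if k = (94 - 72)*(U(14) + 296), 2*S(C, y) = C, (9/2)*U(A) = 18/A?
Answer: 707234/133 ≈ 5317.5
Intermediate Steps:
U(A) = 4/A (U(A) = 2*(18/A)/9 = 4/A)
S(C, y) = C/2
k = 45628/7 (k = (94 - 72)*(4/14 + 296) = 22*(4*(1/14) + 296) = 22*(2/7 + 296) = 22*(2074/7) = 45628/7 ≈ 6518.3)
k*((-31 + S(0*2, 6))/(-4 - 34)) = 45628*((-31 + (0*2)/2)/(-4 - 34))/7 = 45628*((-31 + (½)*0)/(-38))/7 = 45628*((-31 + 0)*(-1/38))/7 = 45628*(-31*(-1/38))/7 = (45628/7)*(31/38) = 707234/133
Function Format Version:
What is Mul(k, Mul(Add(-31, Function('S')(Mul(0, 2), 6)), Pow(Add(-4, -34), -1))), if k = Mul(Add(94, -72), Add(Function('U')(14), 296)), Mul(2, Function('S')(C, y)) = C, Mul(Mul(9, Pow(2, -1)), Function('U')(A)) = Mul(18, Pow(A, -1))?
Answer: Rational(707234, 133) ≈ 5317.5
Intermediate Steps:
Function('U')(A) = Mul(4, Pow(A, -1)) (Function('U')(A) = Mul(Rational(2, 9), Mul(18, Pow(A, -1))) = Mul(4, Pow(A, -1)))
Function('S')(C, y) = Mul(Rational(1, 2), C)
k = Rational(45628, 7) (k = Mul(Add(94, -72), Add(Mul(4, Pow(14, -1)), 296)) = Mul(22, Add(Mul(4, Rational(1, 14)), 296)) = Mul(22, Add(Rational(2, 7), 296)) = Mul(22, Rational(2074, 7)) = Rational(45628, 7) ≈ 6518.3)
Mul(k, Mul(Add(-31, Function('S')(Mul(0, 2), 6)), Pow(Add(-4, -34), -1))) = Mul(Rational(45628, 7), Mul(Add(-31, Mul(Rational(1, 2), Mul(0, 2))), Pow(Add(-4, -34), -1))) = Mul(Rational(45628, 7), Mul(Add(-31, Mul(Rational(1, 2), 0)), Pow(-38, -1))) = Mul(Rational(45628, 7), Mul(Add(-31, 0), Rational(-1, 38))) = Mul(Rational(45628, 7), Mul(-31, Rational(-1, 38))) = Mul(Rational(45628, 7), Rational(31, 38)) = Rational(707234, 133)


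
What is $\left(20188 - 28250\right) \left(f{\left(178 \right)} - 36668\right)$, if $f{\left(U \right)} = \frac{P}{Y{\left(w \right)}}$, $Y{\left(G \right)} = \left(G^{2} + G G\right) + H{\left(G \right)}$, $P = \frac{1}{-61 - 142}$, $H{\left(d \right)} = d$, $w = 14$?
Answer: $\frac{420072348275}{1421} \approx 2.9562 \cdot 10^{8}$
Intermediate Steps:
$P = - \frac{1}{203}$ ($P = \frac{1}{-203} = - \frac{1}{203} \approx -0.0049261$)
$Y{\left(G \right)} = G + 2 G^{2}$ ($Y{\left(G \right)} = \left(G^{2} + G G\right) + G = \left(G^{2} + G^{2}\right) + G = 2 G^{2} + G = G + 2 G^{2}$)
$f{\left(U \right)} = - \frac{1}{82418}$ ($f{\left(U \right)} = - \frac{1}{203 \cdot 14 \left(1 + 2 \cdot 14\right)} = - \frac{1}{203 \cdot 14 \left(1 + 28\right)} = - \frac{1}{203 \cdot 14 \cdot 29} = - \frac{1}{203 \cdot 406} = \left(- \frac{1}{203}\right) \frac{1}{406} = - \frac{1}{82418}$)
$\left(20188 - 28250\right) \left(f{\left(178 \right)} - 36668\right) = \left(20188 - 28250\right) \left(- \frac{1}{82418} - 36668\right) = \left(-8062\right) \left(- \frac{3022103225}{82418}\right) = \frac{420072348275}{1421}$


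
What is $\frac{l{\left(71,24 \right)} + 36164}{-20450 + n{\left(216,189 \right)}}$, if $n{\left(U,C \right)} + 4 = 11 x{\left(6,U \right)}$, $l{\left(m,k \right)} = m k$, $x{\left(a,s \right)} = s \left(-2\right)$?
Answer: $- \frac{18934}{12603} \approx -1.5023$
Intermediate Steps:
$x{\left(a,s \right)} = - 2 s$
$l{\left(m,k \right)} = k m$
$n{\left(U,C \right)} = -4 - 22 U$ ($n{\left(U,C \right)} = -4 + 11 \left(- 2 U\right) = -4 - 22 U$)
$\frac{l{\left(71,24 \right)} + 36164}{-20450 + n{\left(216,189 \right)}} = \frac{24 \cdot 71 + 36164}{-20450 - 4756} = \frac{1704 + 36164}{-20450 - 4756} = \frac{37868}{-20450 - 4756} = \frac{37868}{-25206} = 37868 \left(- \frac{1}{25206}\right) = - \frac{18934}{12603}$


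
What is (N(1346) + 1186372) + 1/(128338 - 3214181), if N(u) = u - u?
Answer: 3660957731595/3085843 ≈ 1.1864e+6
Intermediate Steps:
N(u) = 0
(N(1346) + 1186372) + 1/(128338 - 3214181) = (0 + 1186372) + 1/(128338 - 3214181) = 1186372 + 1/(-3085843) = 1186372 - 1/3085843 = 3660957731595/3085843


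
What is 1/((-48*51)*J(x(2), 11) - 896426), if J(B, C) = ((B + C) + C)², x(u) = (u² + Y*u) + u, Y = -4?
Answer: -1/1875626 ≈ -5.3315e-7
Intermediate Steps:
x(u) = u² - 3*u (x(u) = (u² - 4*u) + u = u² - 3*u)
J(B, C) = (B + 2*C)²
1/((-48*51)*J(x(2), 11) - 896426) = 1/((-48*51)*(2*(-3 + 2) + 2*11)² - 896426) = 1/(-2448*(2*(-1) + 22)² - 896426) = 1/(-2448*(-2 + 22)² - 896426) = 1/(-2448*20² - 896426) = 1/(-2448*400 - 896426) = 1/(-979200 - 896426) = 1/(-1875626) = -1/1875626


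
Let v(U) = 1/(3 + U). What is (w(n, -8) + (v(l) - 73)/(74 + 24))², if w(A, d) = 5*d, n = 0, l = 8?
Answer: 482285521/290521 ≈ 1660.1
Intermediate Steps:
(w(n, -8) + (v(l) - 73)/(74 + 24))² = (5*(-8) + (1/(3 + 8) - 73)/(74 + 24))² = (-40 + (1/11 - 73)/98)² = (-40 + (1/11 - 73)*(1/98))² = (-40 - 802/11*1/98)² = (-40 - 401/539)² = (-21961/539)² = 482285521/290521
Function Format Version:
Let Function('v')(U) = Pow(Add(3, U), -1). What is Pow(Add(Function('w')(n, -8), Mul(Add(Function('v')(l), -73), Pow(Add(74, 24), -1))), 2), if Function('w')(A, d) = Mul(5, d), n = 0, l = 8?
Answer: Rational(482285521, 290521) ≈ 1660.1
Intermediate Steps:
Pow(Add(Function('w')(n, -8), Mul(Add(Function('v')(l), -73), Pow(Add(74, 24), -1))), 2) = Pow(Add(Mul(5, -8), Mul(Add(Pow(Add(3, 8), -1), -73), Pow(Add(74, 24), -1))), 2) = Pow(Add(-40, Mul(Add(Pow(11, -1), -73), Pow(98, -1))), 2) = Pow(Add(-40, Mul(Add(Rational(1, 11), -73), Rational(1, 98))), 2) = Pow(Add(-40, Mul(Rational(-802, 11), Rational(1, 98))), 2) = Pow(Add(-40, Rational(-401, 539)), 2) = Pow(Rational(-21961, 539), 2) = Rational(482285521, 290521)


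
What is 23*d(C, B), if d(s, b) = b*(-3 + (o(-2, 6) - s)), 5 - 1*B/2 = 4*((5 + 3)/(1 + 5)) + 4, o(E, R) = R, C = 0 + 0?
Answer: -598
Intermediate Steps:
C = 0
B = -26/3 (B = 10 - 2*(4*((5 + 3)/(1 + 5)) + 4) = 10 - 2*(4*(8/6) + 4) = 10 - 2*(4*(8*(⅙)) + 4) = 10 - 2*(4*(4/3) + 4) = 10 - 2*(16/3 + 4) = 10 - 2*28/3 = 10 - 56/3 = -26/3 ≈ -8.6667)
d(s, b) = b*(3 - s) (d(s, b) = b*(-3 + (6 - s)) = b*(3 - s))
23*d(C, B) = 23*(-26*(3 - 1*0)/3) = 23*(-26*(3 + 0)/3) = 23*(-26/3*3) = 23*(-26) = -598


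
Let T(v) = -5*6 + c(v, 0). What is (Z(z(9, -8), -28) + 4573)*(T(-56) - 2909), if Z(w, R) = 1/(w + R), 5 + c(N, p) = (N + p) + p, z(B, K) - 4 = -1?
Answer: -13718880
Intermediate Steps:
z(B, K) = 3 (z(B, K) = 4 - 1 = 3)
c(N, p) = -5 + N + 2*p (c(N, p) = -5 + ((N + p) + p) = -5 + (N + 2*p) = -5 + N + 2*p)
Z(w, R) = 1/(R + w)
T(v) = -35 + v (T(v) = -5*6 + (-5 + v + 2*0) = -30 + (-5 + v + 0) = -30 + (-5 + v) = -35 + v)
(Z(z(9, -8), -28) + 4573)*(T(-56) - 2909) = (1/(-28 + 3) + 4573)*((-35 - 56) - 2909) = (1/(-25) + 4573)*(-91 - 2909) = (-1/25 + 4573)*(-3000) = (114324/25)*(-3000) = -13718880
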